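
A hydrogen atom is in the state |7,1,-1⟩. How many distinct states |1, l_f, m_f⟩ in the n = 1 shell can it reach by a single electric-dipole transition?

1

E1 requires Δl = ±1, so l_f ∈ {0, 2}; with 0 ≤ l_f ≤ n_f−1 = 0, the allowed l_f values are {0}.
For l_f = 0: m_f ∈ {m_i−1, m_i, m_i+1} ∩ [−0, 0] = {0} → 1 state.
Total: 1.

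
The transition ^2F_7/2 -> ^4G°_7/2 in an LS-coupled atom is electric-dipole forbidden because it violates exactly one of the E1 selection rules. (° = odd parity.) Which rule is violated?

the ΔS = 0 rule

Reading off the term symbols: S 1/2→3/2, L 3→4, J 7/2→7/2, parity even→odd.
Parity must change: even → odd — passes.
ΔS = 0: S: 1/2 → 3/2 — fails.
ΔL = 0, ±1 (not L=0↔0): L: 3 → 4, ΔL = +1 — passes.
ΔJ = 0, ±1 (not J=0↔0): J: 7/2 → 7/2, ΔJ = +0 — passes.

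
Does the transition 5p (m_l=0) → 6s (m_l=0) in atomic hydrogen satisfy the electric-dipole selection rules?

allowed

l: 1 → 0 (Δl = -1). Δl = ±1 satisfied.
m_l: 0 → 0 (Δm_l = +0). |Δm_l| ≤ 1 satisfied.
All E1 selection rules are satisfied.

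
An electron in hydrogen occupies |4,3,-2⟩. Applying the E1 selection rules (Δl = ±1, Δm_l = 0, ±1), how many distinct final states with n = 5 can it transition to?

E1 requires Δl = ±1, so l_f ∈ {2, 4}; with 0 ≤ l_f ≤ n_f−1 = 4, the allowed l_f values are {2, 4}.
For l_f = 2: m_f ∈ {m_i−1, m_i, m_i+1} ∩ [−2, 2] = {-2, -1} → 2 states.
For l_f = 4: m_f ∈ {m_i−1, m_i, m_i+1} ∩ [−4, 4] = {-3, -2, -1} → 3 states.
Total: 5.

5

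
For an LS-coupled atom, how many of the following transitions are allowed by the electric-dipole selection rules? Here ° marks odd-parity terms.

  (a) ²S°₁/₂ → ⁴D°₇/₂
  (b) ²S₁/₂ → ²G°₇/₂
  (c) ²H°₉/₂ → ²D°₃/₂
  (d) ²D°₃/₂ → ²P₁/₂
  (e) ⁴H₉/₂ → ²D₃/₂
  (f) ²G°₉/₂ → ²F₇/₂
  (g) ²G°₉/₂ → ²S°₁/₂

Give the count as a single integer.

2

(a) forbidden (parity, ΔS, ΔL, ΔJ fail)
(b) forbidden (ΔL, ΔJ fail)
(c) forbidden (parity, ΔL, ΔJ fail)
(d) allowed
(e) forbidden (parity, ΔS, ΔL, ΔJ fail)
(f) allowed
(g) forbidden (parity, ΔL, ΔJ fail)
Total allowed: 2 of 7.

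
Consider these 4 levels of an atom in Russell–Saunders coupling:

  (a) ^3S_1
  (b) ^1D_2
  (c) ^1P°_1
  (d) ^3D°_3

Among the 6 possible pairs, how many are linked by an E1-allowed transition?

(a)–(b): forbidden (parity, ΔS, ΔL).
(a)–(c): forbidden (ΔS).
(a)–(d): forbidden (ΔL, ΔJ).
(b)–(c): allowed.
(b)–(d): forbidden (ΔS).
(c)–(d): forbidden (parity, ΔS, ΔJ).
Allowed pairs: 1 of 6.

1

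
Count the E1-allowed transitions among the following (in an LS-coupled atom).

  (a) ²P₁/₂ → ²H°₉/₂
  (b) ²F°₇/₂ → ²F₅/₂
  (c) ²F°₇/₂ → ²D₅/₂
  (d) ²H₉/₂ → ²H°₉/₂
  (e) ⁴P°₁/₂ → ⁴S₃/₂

(a) forbidden (ΔL, ΔJ fail)
(b) allowed
(c) allowed
(d) allowed
(e) allowed
Total allowed: 4 of 5.

4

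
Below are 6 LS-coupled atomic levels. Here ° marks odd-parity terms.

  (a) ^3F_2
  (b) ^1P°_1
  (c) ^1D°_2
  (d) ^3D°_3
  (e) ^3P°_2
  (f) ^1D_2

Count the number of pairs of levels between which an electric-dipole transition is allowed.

3

(a)–(b): forbidden (ΔS, ΔL).
(a)–(c): forbidden (ΔS).
(a)–(d): allowed.
(a)–(e): forbidden (ΔL).
(a)–(f): forbidden (parity, ΔS).
(b)–(c): forbidden (parity).
(b)–(d): forbidden (parity, ΔS, ΔJ).
(b)–(e): forbidden (parity, ΔS).
(b)–(f): allowed.
(c)–(d): forbidden (parity, ΔS).
(c)–(e): forbidden (parity, ΔS).
(c)–(f): allowed.
(d)–(e): forbidden (parity).
(d)–(f): forbidden (ΔS).
(e)–(f): forbidden (ΔS).
Allowed pairs: 3 of 15.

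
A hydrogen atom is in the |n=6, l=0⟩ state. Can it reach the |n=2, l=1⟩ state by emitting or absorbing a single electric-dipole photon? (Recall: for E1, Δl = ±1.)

allowed

l: 0 → 1 (Δl = +1). Δl = ±1 passes.
All E1 selection rules are satisfied.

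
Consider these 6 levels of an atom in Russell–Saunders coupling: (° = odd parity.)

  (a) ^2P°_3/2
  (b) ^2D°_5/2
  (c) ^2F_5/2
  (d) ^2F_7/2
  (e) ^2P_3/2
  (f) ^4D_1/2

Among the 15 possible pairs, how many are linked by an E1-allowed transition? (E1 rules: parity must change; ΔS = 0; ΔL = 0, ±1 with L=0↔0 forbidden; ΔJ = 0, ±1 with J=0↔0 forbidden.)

(a)–(b): forbidden (parity).
(a)–(c): forbidden (ΔL).
(a)–(d): forbidden (ΔL, ΔJ).
(a)–(e): allowed.
(a)–(f): forbidden (ΔS).
(b)–(c): allowed.
(b)–(d): allowed.
(b)–(e): allowed.
(b)–(f): forbidden (ΔS, ΔJ).
(c)–(d): forbidden (parity).
(c)–(e): forbidden (parity, ΔL).
(c)–(f): forbidden (parity, ΔS, ΔJ).
(d)–(e): forbidden (parity, ΔL, ΔJ).
(d)–(f): forbidden (parity, ΔS, ΔJ).
(e)–(f): forbidden (parity, ΔS).
Allowed pairs: 4 of 15.

4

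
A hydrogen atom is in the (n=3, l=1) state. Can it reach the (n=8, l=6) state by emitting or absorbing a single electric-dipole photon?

Initial l = 1, final l = 6, so Δl = +5. E1 requires Δl = ±1: violated.
The transition is electric-dipole forbidden.

forbidden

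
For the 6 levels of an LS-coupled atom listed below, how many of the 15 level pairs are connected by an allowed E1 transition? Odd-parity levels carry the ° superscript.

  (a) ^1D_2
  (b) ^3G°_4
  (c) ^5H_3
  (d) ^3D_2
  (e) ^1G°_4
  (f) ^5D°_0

0

(a)–(b): forbidden (ΔS, ΔL, ΔJ).
(a)–(c): forbidden (parity, ΔS, ΔL).
(a)–(d): forbidden (parity, ΔS).
(a)–(e): forbidden (ΔL, ΔJ).
(a)–(f): forbidden (ΔS, ΔJ).
(b)–(c): forbidden (ΔS).
(b)–(d): forbidden (ΔL, ΔJ).
(b)–(e): forbidden (parity, ΔS).
(b)–(f): forbidden (parity, ΔS, ΔL, ΔJ).
(c)–(d): forbidden (parity, ΔS, ΔL).
(c)–(e): forbidden (ΔS).
(c)–(f): forbidden (ΔL, ΔJ).
(d)–(e): forbidden (ΔS, ΔL, ΔJ).
(d)–(f): forbidden (ΔS, ΔJ).
(e)–(f): forbidden (parity, ΔS, ΔL, ΔJ).
Allowed pairs: 0 of 15.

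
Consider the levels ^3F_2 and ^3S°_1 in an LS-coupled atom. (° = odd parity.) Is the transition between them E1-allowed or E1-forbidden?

forbidden

Reading off the term symbols: S 1→1, L 3→0, J 2→1, parity even→odd.
ΔL = 0, ±1 (not L=0↔0): L: 3 → 0, ΔL = -3 — fails.
ΔS = 0: S: 1 → 1 — ok.
Parity must change: even → odd — ok.
ΔJ = 0, ±1 (not J=0↔0): J: 2 → 1, ΔJ = -1 — ok.
Rule(s) violated: ΔL.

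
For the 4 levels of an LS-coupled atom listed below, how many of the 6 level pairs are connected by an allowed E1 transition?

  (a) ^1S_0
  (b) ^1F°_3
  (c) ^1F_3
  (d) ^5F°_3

1

(a)–(b): forbidden (ΔL, ΔJ).
(a)–(c): forbidden (parity, ΔL, ΔJ).
(a)–(d): forbidden (ΔS, ΔL, ΔJ).
(b)–(c): allowed.
(b)–(d): forbidden (parity, ΔS).
(c)–(d): forbidden (ΔS).
Allowed pairs: 1 of 6.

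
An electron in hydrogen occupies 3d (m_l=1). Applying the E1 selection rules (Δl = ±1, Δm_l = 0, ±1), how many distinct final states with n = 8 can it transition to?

5

E1 requires Δl = ±1, so l_f ∈ {1, 3}; with 0 ≤ l_f ≤ n_f−1 = 7, the allowed l_f values are {1, 3}.
For l_f = 1: m_f ∈ {m_i−1, m_i, m_i+1} ∩ [−1, 1] = {0, 1} → 2 states.
For l_f = 3: m_f ∈ {m_i−1, m_i, m_i+1} ∩ [−3, 3] = {0, 1, 2} → 3 states.
Total: 5.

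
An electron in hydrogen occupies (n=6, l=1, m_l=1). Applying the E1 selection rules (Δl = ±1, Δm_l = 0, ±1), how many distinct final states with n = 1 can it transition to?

E1 requires Δl = ±1, so l_f ∈ {0, 2}; with 0 ≤ l_f ≤ n_f−1 = 0, the allowed l_f values are {0}.
For l_f = 0: m_f ∈ {m_i−1, m_i, m_i+1} ∩ [−0, 0] = {0} → 1 state.
Total: 1.

1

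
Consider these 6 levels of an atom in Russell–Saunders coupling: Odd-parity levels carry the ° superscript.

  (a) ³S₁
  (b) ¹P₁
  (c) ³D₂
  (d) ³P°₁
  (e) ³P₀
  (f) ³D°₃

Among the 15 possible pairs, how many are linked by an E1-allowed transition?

4

(a)–(b): forbidden (parity, ΔS).
(a)–(c): forbidden (parity, ΔL).
(a)–(d): allowed.
(a)–(e): forbidden (parity).
(a)–(f): forbidden (ΔL, ΔJ).
(b)–(c): forbidden (parity, ΔS).
(b)–(d): forbidden (ΔS).
(b)–(e): forbidden (parity, ΔS).
(b)–(f): forbidden (ΔS, ΔJ).
(c)–(d): allowed.
(c)–(e): forbidden (parity, ΔJ).
(c)–(f): allowed.
(d)–(e): allowed.
(d)–(f): forbidden (parity, ΔJ).
(e)–(f): forbidden (ΔJ).
Allowed pairs: 4 of 15.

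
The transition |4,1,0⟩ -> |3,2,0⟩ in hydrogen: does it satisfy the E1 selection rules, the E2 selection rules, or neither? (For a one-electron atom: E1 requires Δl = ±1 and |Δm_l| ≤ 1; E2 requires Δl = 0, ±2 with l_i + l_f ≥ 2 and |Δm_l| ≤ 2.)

Δl = 2 − 1 = +1; l_i + l_f = 3.
Δm_l = +0.
E1 (Δl = ±1, |Δm_l| ≤ 1): satisfied.
E2 (Δl = 0,±2, l_i+l_f ≥ 2, |Δm_l| ≤ 2): not satisfied.

E1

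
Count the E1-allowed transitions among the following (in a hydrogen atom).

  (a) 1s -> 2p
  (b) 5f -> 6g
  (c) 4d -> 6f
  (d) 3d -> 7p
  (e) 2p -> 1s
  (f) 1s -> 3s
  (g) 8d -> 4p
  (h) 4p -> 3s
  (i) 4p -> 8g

7

(a) allowed
(b) allowed
(c) allowed
(d) allowed
(e) allowed
(f) forbidden — Δl = +0 (E1 requires Δl = ±1)
(g) allowed
(h) allowed
(i) forbidden — Δl = +3 (E1 requires Δl = ±1)
Total allowed: 7 of 9.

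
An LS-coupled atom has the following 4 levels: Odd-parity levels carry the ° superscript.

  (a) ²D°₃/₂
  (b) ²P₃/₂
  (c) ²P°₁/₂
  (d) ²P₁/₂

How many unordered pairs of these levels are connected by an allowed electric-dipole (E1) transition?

4

(a)–(b): allowed.
(a)–(c): forbidden (parity).
(a)–(d): allowed.
(b)–(c): allowed.
(b)–(d): forbidden (parity).
(c)–(d): allowed.
Allowed pairs: 4 of 6.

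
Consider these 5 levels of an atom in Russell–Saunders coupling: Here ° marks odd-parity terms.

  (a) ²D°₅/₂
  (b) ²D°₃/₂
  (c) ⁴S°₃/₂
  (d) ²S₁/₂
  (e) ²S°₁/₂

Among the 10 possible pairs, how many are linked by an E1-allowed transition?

0

(a)–(b): forbidden (parity).
(a)–(c): forbidden (parity, ΔS, ΔL).
(a)–(d): forbidden (ΔL, ΔJ).
(a)–(e): forbidden (parity, ΔL, ΔJ).
(b)–(c): forbidden (parity, ΔS, ΔL).
(b)–(d): forbidden (ΔL).
(b)–(e): forbidden (parity, ΔL).
(c)–(d): forbidden (ΔS, ΔL).
(c)–(e): forbidden (parity, ΔS, ΔL).
(d)–(e): forbidden (ΔL).
Allowed pairs: 0 of 10.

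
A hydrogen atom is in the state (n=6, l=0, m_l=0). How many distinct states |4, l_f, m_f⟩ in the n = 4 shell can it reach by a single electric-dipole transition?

3

E1 requires Δl = ±1, so l_f ∈ {-1, 1}; with 0 ≤ l_f ≤ n_f−1 = 3, the allowed l_f values are {1}.
For l_f = 1: m_f ∈ {m_i−1, m_i, m_i+1} ∩ [−1, 1] = {-1, 0, 1} → 3 states.
Total: 3.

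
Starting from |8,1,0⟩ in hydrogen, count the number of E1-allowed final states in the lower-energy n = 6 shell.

4

E1 requires Δl = ±1, so l_f ∈ {0, 2}; with 0 ≤ l_f ≤ n_f−1 = 5, the allowed l_f values are {0, 2}.
For l_f = 0: m_f ∈ {m_i−1, m_i, m_i+1} ∩ [−0, 0] = {0} → 1 state.
For l_f = 2: m_f ∈ {m_i−1, m_i, m_i+1} ∩ [−2, 2] = {-1, 0, 1} → 3 states.
Total: 4.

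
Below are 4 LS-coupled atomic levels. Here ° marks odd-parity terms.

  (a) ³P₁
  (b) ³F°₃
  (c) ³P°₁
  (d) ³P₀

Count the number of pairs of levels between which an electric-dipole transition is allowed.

2

(a)–(b): forbidden (ΔL, ΔJ).
(a)–(c): allowed.
(a)–(d): forbidden (parity).
(b)–(c): forbidden (parity, ΔL, ΔJ).
(b)–(d): forbidden (ΔL, ΔJ).
(c)–(d): allowed.
Allowed pairs: 2 of 6.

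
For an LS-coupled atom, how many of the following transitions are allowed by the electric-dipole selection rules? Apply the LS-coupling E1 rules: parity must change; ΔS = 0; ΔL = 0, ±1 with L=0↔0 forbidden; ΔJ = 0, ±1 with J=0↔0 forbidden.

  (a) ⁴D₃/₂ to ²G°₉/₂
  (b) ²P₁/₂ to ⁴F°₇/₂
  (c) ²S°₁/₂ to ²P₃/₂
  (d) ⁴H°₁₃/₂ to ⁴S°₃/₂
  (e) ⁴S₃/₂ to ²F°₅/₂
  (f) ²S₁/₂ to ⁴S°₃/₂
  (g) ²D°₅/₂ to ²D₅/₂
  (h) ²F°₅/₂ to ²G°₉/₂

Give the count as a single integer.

2

(a) forbidden (ΔS, ΔL, ΔJ fail)
(b) forbidden (ΔS, ΔL, ΔJ fail)
(c) allowed
(d) forbidden (parity, ΔL, ΔJ fail)
(e) forbidden (ΔS, ΔL fail)
(f) forbidden (ΔS, ΔL fail)
(g) allowed
(h) forbidden (parity, ΔJ fail)
Total allowed: 2 of 8.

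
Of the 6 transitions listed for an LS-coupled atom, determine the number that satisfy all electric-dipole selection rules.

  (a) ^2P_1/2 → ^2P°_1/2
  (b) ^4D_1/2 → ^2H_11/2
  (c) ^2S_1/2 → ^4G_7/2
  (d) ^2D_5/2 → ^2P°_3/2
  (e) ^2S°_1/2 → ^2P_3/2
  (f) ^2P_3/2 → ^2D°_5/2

(a) allowed
(b) forbidden (parity, ΔS, ΔL, ΔJ fail)
(c) forbidden (parity, ΔS, ΔL, ΔJ fail)
(d) allowed
(e) allowed
(f) allowed
Total allowed: 4 of 6.

4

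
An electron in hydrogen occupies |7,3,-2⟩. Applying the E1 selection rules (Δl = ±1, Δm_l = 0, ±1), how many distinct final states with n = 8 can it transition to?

E1 requires Δl = ±1, so l_f ∈ {2, 4}; with 0 ≤ l_f ≤ n_f−1 = 7, the allowed l_f values are {2, 4}.
For l_f = 2: m_f ∈ {m_i−1, m_i, m_i+1} ∩ [−2, 2] = {-2, -1} → 2 states.
For l_f = 4: m_f ∈ {m_i−1, m_i, m_i+1} ∩ [−4, 4] = {-3, -2, -1} → 3 states.
Total: 5.

5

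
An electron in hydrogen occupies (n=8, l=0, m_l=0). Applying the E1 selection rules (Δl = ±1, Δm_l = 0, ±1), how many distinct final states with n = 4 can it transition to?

3

E1 requires Δl = ±1, so l_f ∈ {-1, 1}; with 0 ≤ l_f ≤ n_f−1 = 3, the allowed l_f values are {1}.
For l_f = 1: m_f ∈ {m_i−1, m_i, m_i+1} ∩ [−1, 1] = {-1, 0, 1} → 3 states.
Total: 3.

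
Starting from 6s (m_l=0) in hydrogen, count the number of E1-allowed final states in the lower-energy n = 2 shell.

E1 requires Δl = ±1, so l_f ∈ {-1, 1}; with 0 ≤ l_f ≤ n_f−1 = 1, the allowed l_f values are {1}.
For l_f = 1: m_f ∈ {m_i−1, m_i, m_i+1} ∩ [−1, 1] = {-1, 0, 1} → 3 states.
Total: 3.

3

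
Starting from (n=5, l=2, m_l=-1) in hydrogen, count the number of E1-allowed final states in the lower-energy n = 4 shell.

E1 requires Δl = ±1, so l_f ∈ {1, 3}; with 0 ≤ l_f ≤ n_f−1 = 3, the allowed l_f values are {1, 3}.
For l_f = 1: m_f ∈ {m_i−1, m_i, m_i+1} ∩ [−1, 1] = {-1, 0} → 2 states.
For l_f = 3: m_f ∈ {m_i−1, m_i, m_i+1} ∩ [−3, 3] = {-2, -1, 0} → 3 states.
Total: 5.

5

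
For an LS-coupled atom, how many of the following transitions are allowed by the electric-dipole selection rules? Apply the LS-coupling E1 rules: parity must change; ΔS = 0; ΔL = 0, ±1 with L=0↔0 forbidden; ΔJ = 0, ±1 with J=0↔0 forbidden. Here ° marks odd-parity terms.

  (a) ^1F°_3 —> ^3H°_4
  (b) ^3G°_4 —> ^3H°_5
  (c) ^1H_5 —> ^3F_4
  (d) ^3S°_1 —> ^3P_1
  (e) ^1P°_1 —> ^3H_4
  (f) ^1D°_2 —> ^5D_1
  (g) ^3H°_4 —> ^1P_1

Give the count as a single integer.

1

(a) forbidden (parity, ΔS, ΔL fail)
(b) forbidden (parity fails)
(c) forbidden (parity, ΔS, ΔL fail)
(d) allowed
(e) forbidden (ΔS, ΔL, ΔJ fail)
(f) forbidden (ΔS fails)
(g) forbidden (ΔS, ΔL, ΔJ fail)
Total allowed: 1 of 7.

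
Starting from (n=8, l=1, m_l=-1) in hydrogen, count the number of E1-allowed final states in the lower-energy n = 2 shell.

1

E1 requires Δl = ±1, so l_f ∈ {0, 2}; with 0 ≤ l_f ≤ n_f−1 = 1, the allowed l_f values are {0}.
For l_f = 0: m_f ∈ {m_i−1, m_i, m_i+1} ∩ [−0, 0] = {0} → 1 state.
Total: 1.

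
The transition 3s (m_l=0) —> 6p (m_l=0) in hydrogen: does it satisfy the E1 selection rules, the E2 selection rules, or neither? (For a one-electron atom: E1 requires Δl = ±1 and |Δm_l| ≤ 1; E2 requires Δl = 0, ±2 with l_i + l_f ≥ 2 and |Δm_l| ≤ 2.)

Δl = 1 − 0 = +1; l_i + l_f = 1.
Δm_l = +0.
E1 (Δl = ±1, |Δm_l| ≤ 1): satisfied.
E2 (Δl = 0,±2, l_i+l_f ≥ 2, |Δm_l| ≤ 2): not satisfied.

E1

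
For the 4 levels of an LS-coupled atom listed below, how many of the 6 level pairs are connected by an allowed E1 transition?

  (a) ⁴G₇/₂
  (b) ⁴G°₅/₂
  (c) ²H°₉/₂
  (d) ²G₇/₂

(a)–(b): allowed.
(a)–(c): forbidden (ΔS).
(a)–(d): forbidden (parity, ΔS).
(b)–(c): forbidden (parity, ΔS, ΔJ).
(b)–(d): forbidden (ΔS).
(c)–(d): allowed.
Allowed pairs: 2 of 6.

2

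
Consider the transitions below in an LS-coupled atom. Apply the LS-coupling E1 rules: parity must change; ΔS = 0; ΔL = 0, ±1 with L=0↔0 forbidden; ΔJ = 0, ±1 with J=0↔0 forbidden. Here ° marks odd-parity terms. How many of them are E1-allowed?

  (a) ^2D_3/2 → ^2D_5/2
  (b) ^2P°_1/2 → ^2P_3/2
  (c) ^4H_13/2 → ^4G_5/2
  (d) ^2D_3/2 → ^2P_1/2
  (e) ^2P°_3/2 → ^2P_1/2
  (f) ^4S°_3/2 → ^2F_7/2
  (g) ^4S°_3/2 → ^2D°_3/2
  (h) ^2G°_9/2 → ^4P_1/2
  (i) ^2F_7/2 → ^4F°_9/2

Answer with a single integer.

2

(a) forbidden (parity fails)
(b) allowed
(c) forbidden (parity, ΔJ fail)
(d) forbidden (parity fails)
(e) allowed
(f) forbidden (ΔS, ΔL, ΔJ fail)
(g) forbidden (parity, ΔS, ΔL fail)
(h) forbidden (ΔS, ΔL, ΔJ fail)
(i) forbidden (ΔS fails)
Total allowed: 2 of 9.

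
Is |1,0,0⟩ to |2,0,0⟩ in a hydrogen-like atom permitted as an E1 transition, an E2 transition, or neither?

Δl = 0 − 0 = +0; l_i + l_f = 0.
Δm_l = +0.
E1 (Δl = ±1, |Δm_l| ≤ 1): not satisfied.
E2 (Δl = 0,±2, l_i+l_f ≥ 2, |Δm_l| ≤ 2): not satisfied.

neither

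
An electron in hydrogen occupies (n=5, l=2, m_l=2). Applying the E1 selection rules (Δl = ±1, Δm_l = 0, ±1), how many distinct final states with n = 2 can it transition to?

E1 requires Δl = ±1, so l_f ∈ {1, 3}; with 0 ≤ l_f ≤ n_f−1 = 1, the allowed l_f values are {1}.
For l_f = 1: m_f ∈ {m_i−1, m_i, m_i+1} ∩ [−1, 1] = {1} → 1 state.
Total: 1.

1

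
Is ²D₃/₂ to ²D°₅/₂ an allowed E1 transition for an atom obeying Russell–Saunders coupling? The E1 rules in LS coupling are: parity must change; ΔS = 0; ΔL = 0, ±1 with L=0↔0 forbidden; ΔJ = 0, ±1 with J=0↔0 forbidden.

Reading off the term symbols: S 1/2→1/2, L 2→2, J 3/2→5/2, parity even→odd.
ΔJ = 0, ±1 (not J=0↔0): J: 3/2 → 5/2, ΔJ = +1 — satisfied.
ΔS = 0: S: 1/2 → 1/2 — satisfied.
ΔL = 0, ±1 (not L=0↔0): L: 2 → 2, ΔL = +0 — satisfied.
Parity must change: even → odd — satisfied.
All four E1 rules are satisfied.

allowed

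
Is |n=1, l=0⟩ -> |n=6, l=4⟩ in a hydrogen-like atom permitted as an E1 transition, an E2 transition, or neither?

Δl = 4 − 0 = +4; l_i + l_f = 4.
E1 (Δl = ±1): not satisfied.
E2 (Δl = 0,±2, l_i+l_f ≥ 2): not satisfied.

neither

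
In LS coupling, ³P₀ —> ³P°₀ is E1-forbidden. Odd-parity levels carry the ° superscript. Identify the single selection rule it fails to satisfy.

Reading off the term symbols: S 1→1, L 1→1, J 0→0, parity even→odd.
Parity must change: even → odd — passes.
ΔS = 0: S: 1 → 1 — passes.
ΔL = 0, ±1 (not L=0↔0): L: 1 → 1, ΔL = +0 — passes.
ΔJ = 0, ±1 (not J=0↔0): J: 0 → 0, ΔJ = +0 — fails.

the J=0 ↔ J=0 exclusion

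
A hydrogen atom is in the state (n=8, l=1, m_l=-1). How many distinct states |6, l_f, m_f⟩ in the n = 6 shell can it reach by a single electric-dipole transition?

4

E1 requires Δl = ±1, so l_f ∈ {0, 2}; with 0 ≤ l_f ≤ n_f−1 = 5, the allowed l_f values are {0, 2}.
For l_f = 0: m_f ∈ {m_i−1, m_i, m_i+1} ∩ [−0, 0] = {0} → 1 state.
For l_f = 2: m_f ∈ {m_i−1, m_i, m_i+1} ∩ [−2, 2] = {-2, -1, 0} → 3 states.
Total: 4.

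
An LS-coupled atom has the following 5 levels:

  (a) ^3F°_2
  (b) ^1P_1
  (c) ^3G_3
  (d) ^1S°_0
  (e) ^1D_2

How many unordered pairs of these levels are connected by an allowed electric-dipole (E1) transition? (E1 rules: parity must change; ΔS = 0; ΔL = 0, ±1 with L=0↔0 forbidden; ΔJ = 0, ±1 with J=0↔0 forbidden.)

(a)–(b): forbidden (ΔS, ΔL).
(a)–(c): allowed.
(a)–(d): forbidden (parity, ΔS, ΔL, ΔJ).
(a)–(e): forbidden (ΔS).
(b)–(c): forbidden (parity, ΔS, ΔL, ΔJ).
(b)–(d): allowed.
(b)–(e): forbidden (parity).
(c)–(d): forbidden (ΔS, ΔL, ΔJ).
(c)–(e): forbidden (parity, ΔS, ΔL).
(d)–(e): forbidden (ΔL, ΔJ).
Allowed pairs: 2 of 10.

2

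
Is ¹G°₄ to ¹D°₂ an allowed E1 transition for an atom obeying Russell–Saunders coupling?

Parity must change: odd → odd — fails.
ΔS = 0: S: 0 → 0 — ok.
ΔL = 0, ±1 (not L=0↔0): L: 4 → 2, ΔL = -2 — fails.
ΔJ = 0, ±1 (not J=0↔0): J: 4 → 2, ΔJ = -2 — fails.
Rule(s) violated: parity, ΔL, ΔJ.

forbidden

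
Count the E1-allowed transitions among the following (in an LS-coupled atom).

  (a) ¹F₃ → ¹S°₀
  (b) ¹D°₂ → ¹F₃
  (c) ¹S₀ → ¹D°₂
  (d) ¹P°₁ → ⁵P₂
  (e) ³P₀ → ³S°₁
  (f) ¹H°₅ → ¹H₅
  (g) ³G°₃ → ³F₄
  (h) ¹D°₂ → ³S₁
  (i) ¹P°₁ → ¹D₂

(a) forbidden (ΔL, ΔJ fail)
(b) allowed
(c) forbidden (ΔL, ΔJ fail)
(d) forbidden (ΔS fails)
(e) allowed
(f) allowed
(g) allowed
(h) forbidden (ΔS, ΔL fail)
(i) allowed
Total allowed: 5 of 9.

5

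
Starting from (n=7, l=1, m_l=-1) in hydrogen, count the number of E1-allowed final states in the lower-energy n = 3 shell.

4

E1 requires Δl = ±1, so l_f ∈ {0, 2}; with 0 ≤ l_f ≤ n_f−1 = 2, the allowed l_f values are {0, 2}.
For l_f = 0: m_f ∈ {m_i−1, m_i, m_i+1} ∩ [−0, 0] = {0} → 1 state.
For l_f = 2: m_f ∈ {m_i−1, m_i, m_i+1} ∩ [−2, 2] = {-2, -1, 0} → 3 states.
Total: 4.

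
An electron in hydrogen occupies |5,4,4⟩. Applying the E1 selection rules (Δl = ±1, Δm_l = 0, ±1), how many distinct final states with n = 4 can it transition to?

E1 requires Δl = ±1, so l_f ∈ {3, 5}; with 0 ≤ l_f ≤ n_f−1 = 3, the allowed l_f values are {3}.
For l_f = 3: m_f ∈ {m_i−1, m_i, m_i+1} ∩ [−3, 3] = {3} → 1 state.
Total: 1.

1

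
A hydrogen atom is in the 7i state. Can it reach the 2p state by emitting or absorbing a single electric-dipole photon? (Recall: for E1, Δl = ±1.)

Initial l = 6, final l = 1, so Δl = -5. E1 requires Δl = ±1: violated.
The transition is electric-dipole forbidden.

forbidden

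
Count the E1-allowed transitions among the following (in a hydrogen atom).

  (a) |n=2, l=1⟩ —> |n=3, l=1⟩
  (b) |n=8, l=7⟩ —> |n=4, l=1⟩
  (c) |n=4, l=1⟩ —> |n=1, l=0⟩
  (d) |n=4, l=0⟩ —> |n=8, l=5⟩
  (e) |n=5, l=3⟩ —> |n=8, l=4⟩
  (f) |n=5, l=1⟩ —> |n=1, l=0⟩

(a) forbidden — Δl = +0 (E1 requires Δl = ±1)
(b) forbidden — Δl = -6 (E1 requires Δl = ±1)
(c) allowed
(d) forbidden — Δl = +5 (E1 requires Δl = ±1)
(e) allowed
(f) allowed
Total allowed: 3 of 6.

3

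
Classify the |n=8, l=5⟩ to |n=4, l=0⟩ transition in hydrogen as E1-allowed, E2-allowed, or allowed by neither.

Δl = 0 − 5 = -5; l_i + l_f = 5.
E1 (Δl = ±1): not satisfied.
E2 (Δl = 0,±2, l_i+l_f ≥ 2): not satisfied.

neither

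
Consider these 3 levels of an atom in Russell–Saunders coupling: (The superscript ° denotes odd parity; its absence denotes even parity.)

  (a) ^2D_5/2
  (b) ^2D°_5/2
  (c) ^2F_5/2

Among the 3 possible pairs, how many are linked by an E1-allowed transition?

(a)–(b): allowed.
(a)–(c): forbidden (parity).
(b)–(c): allowed.
Allowed pairs: 2 of 3.

2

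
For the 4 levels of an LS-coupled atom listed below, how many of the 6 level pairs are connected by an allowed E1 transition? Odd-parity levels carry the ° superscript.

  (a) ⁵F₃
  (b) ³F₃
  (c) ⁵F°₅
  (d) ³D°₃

(a)–(b): forbidden (parity, ΔS).
(a)–(c): forbidden (ΔJ).
(a)–(d): forbidden (ΔS).
(b)–(c): forbidden (ΔS, ΔJ).
(b)–(d): allowed.
(c)–(d): forbidden (parity, ΔS, ΔJ).
Allowed pairs: 1 of 6.

1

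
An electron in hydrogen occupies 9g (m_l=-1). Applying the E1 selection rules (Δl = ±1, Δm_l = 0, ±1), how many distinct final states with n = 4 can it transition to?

E1 requires Δl = ±1, so l_f ∈ {3, 5}; with 0 ≤ l_f ≤ n_f−1 = 3, the allowed l_f values are {3}.
For l_f = 3: m_f ∈ {m_i−1, m_i, m_i+1} ∩ [−3, 3] = {-2, -1, 0} → 3 states.
Total: 3.

3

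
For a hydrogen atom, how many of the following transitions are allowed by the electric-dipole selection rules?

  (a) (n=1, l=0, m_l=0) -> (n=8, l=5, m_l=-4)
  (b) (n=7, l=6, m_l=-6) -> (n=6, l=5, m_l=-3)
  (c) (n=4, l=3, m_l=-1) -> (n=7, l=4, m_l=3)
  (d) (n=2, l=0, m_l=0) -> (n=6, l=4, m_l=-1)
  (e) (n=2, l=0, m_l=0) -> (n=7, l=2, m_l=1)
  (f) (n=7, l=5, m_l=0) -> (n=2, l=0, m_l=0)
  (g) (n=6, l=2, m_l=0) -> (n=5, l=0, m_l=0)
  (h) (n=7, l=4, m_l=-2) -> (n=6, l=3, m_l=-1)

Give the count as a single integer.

1

(a) forbidden — Δl = +5 (E1 requires Δl = ±1); Δm_l = -4 (E1 requires Δm_l = 0, ±1)
(b) forbidden — Δm_l = +3 (E1 requires Δm_l = 0, ±1)
(c) forbidden — Δm_l = +4 (E1 requires Δm_l = 0, ±1)
(d) forbidden — Δl = +4 (E1 requires Δl = ±1)
(e) forbidden — Δl = +2 (E1 requires Δl = ±1)
(f) forbidden — Δl = -5 (E1 requires Δl = ±1)
(g) forbidden — Δl = -2 (E1 requires Δl = ±1)
(h) allowed
Total allowed: 1 of 8.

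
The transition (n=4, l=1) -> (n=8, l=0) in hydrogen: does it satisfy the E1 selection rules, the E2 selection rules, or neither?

Δl = 0 − 1 = -1; l_i + l_f = 1.
E1 (Δl = ±1): satisfied.
E2 (Δl = 0,±2, l_i+l_f ≥ 2): not satisfied.

E1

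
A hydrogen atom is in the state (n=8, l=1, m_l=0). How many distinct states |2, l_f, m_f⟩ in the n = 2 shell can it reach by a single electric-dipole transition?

1

E1 requires Δl = ±1, so l_f ∈ {0, 2}; with 0 ≤ l_f ≤ n_f−1 = 1, the allowed l_f values are {0}.
For l_f = 0: m_f ∈ {m_i−1, m_i, m_i+1} ∩ [−0, 0] = {0} → 1 state.
Total: 1.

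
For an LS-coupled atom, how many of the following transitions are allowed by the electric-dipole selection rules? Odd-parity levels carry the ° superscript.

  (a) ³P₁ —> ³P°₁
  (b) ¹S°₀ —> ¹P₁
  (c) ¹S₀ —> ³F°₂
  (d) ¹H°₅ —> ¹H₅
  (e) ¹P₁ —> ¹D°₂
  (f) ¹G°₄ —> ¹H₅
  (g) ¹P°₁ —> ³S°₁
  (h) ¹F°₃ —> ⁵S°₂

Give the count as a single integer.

(a) allowed
(b) allowed
(c) forbidden (ΔS, ΔL, ΔJ fail)
(d) allowed
(e) allowed
(f) allowed
(g) forbidden (parity, ΔS fail)
(h) forbidden (parity, ΔS, ΔL fail)
Total allowed: 5 of 8.

5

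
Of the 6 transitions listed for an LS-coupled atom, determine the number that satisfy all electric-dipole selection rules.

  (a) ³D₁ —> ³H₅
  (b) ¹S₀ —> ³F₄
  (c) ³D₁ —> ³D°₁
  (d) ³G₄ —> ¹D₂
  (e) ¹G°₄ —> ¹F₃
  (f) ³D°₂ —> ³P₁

(a) forbidden (parity, ΔL, ΔJ fail)
(b) forbidden (parity, ΔS, ΔL, ΔJ fail)
(c) allowed
(d) forbidden (parity, ΔS, ΔL, ΔJ fail)
(e) allowed
(f) allowed
Total allowed: 3 of 6.

3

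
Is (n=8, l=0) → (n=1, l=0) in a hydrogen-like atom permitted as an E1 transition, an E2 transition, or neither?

Δl = 0 − 0 = +0; l_i + l_f = 0.
E1 (Δl = ±1): not satisfied.
E2 (Δl = 0,±2, l_i+l_f ≥ 2): not satisfied.

neither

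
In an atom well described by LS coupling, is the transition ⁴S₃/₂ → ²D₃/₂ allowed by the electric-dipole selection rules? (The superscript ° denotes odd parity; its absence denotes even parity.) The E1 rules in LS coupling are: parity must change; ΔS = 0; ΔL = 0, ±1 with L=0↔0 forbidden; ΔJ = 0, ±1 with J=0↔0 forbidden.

forbidden

Initial level: S=3/2, L=0, J=3/2, parity even. Final level: S=1/2, L=2, J=3/2, parity even.
Parity must change: even → even — fails.
ΔS = 0: S: 3/2 → 1/2 — fails.
ΔL = 0, ±1 (not L=0↔0): L: 0 → 2, ΔL = +2 — fails.
ΔJ = 0, ±1 (not J=0↔0): J: 3/2 → 3/2, ΔJ = +0 — ok.
Rule(s) violated: parity, ΔS, ΔL.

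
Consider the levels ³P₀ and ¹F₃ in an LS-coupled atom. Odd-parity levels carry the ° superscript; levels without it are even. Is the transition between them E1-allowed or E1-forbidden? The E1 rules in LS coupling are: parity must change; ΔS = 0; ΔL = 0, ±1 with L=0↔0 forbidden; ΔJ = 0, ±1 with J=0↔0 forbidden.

Initial level: S=1, L=1, J=0, parity even. Final level: S=0, L=3, J=3, parity even.
Parity must change: even → even — violated.
ΔS = 0: S: 1 → 0 — violated.
ΔL = 0, ±1 (not L=0↔0): L: 1 → 3, ΔL = +2 — violated.
ΔJ = 0, ±1 (not J=0↔0): J: 0 → 3, ΔJ = +3 — violated.
Rule(s) violated: parity, ΔS, ΔL, ΔJ.

forbidden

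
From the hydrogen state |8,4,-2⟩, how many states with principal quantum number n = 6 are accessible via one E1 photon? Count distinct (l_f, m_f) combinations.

6

E1 requires Δl = ±1, so l_f ∈ {3, 5}; with 0 ≤ l_f ≤ n_f−1 = 5, the allowed l_f values are {3, 5}.
For l_f = 3: m_f ∈ {m_i−1, m_i, m_i+1} ∩ [−3, 3] = {-3, -2, -1} → 3 states.
For l_f = 5: m_f ∈ {m_i−1, m_i, m_i+1} ∩ [−5, 5] = {-3, -2, -1} → 3 states.
Total: 6.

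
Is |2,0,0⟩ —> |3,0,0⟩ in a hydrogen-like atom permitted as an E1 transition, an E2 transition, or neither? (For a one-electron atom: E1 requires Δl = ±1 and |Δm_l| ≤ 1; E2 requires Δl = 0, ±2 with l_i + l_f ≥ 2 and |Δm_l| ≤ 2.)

Δl = 0 − 0 = +0; l_i + l_f = 0.
Δm_l = +0.
E1 (Δl = ±1, |Δm_l| ≤ 1): not satisfied.
E2 (Δl = 0,±2, l_i+l_f ≥ 2, |Δm_l| ≤ 2): not satisfied.

neither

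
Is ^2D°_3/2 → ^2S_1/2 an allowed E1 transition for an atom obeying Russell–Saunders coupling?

forbidden

Reading off the term symbols: S 1/2→1/2, L 2→0, J 3/2→1/2, parity odd→even.
Parity must change: odd → even — passes.
ΔS = 0: S: 1/2 → 1/2 — passes.
ΔL = 0, ±1 (not L=0↔0): L: 2 → 0, ΔL = -2 — fails.
ΔJ = 0, ±1 (not J=0↔0): J: 3/2 → 1/2, ΔJ = -1 — passes.
Rule(s) violated: ΔL.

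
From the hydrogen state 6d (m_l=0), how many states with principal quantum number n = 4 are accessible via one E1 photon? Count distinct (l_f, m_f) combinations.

6

E1 requires Δl = ±1, so l_f ∈ {1, 3}; with 0 ≤ l_f ≤ n_f−1 = 3, the allowed l_f values are {1, 3}.
For l_f = 1: m_f ∈ {m_i−1, m_i, m_i+1} ∩ [−1, 1] = {-1, 0, 1} → 3 states.
For l_f = 3: m_f ∈ {m_i−1, m_i, m_i+1} ∩ [−3, 3] = {-1, 0, 1} → 3 states.
Total: 6.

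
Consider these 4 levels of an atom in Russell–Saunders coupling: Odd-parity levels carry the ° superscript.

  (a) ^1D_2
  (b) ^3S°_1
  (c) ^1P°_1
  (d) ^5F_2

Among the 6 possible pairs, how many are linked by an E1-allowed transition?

1

(a)–(b): forbidden (ΔS, ΔL).
(a)–(c): allowed.
(a)–(d): forbidden (parity, ΔS).
(b)–(c): forbidden (parity, ΔS).
(b)–(d): forbidden (ΔS, ΔL).
(c)–(d): forbidden (ΔS, ΔL).
Allowed pairs: 1 of 6.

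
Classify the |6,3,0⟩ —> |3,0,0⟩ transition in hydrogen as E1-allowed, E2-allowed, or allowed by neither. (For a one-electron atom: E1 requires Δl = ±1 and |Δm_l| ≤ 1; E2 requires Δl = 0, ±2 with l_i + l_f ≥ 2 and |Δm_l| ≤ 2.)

neither

Δl = 0 − 3 = -3; l_i + l_f = 3.
Δm_l = +0.
E1 (Δl = ±1, |Δm_l| ≤ 1): not satisfied.
E2 (Δl = 0,±2, l_i+l_f ≥ 2, |Δm_l| ≤ 2): not satisfied.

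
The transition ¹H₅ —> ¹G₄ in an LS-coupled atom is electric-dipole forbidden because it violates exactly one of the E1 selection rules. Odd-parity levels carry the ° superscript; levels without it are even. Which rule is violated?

parity

Initial level: S=0, L=5, J=5, parity even. Final level: S=0, L=4, J=4, parity even.
ΔL = 0, ±1 (not L=0↔0): L: 5 → 4, ΔL = -1 — ✓.
Parity must change: even → even — ✗.
ΔS = 0: S: 0 → 0 — ✓.
ΔJ = 0, ±1 (not J=0↔0): J: 5 → 4, ΔJ = -1 — ✓.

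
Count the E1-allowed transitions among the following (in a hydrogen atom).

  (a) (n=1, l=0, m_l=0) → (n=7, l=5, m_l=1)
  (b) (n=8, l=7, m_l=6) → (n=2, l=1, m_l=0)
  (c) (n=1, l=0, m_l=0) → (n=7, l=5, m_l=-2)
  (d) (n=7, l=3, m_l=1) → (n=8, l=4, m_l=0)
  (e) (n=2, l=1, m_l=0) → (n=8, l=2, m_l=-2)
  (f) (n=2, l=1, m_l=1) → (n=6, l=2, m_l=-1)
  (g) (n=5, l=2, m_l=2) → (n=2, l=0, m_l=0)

1

(a) forbidden — Δl = +5 (E1 requires Δl = ±1)
(b) forbidden — Δl = -6 (E1 requires Δl = ±1); Δm_l = -6 (E1 requires Δm_l = 0, ±1)
(c) forbidden — Δl = +5 (E1 requires Δl = ±1); Δm_l = -2 (E1 requires Δm_l = 0, ±1)
(d) allowed
(e) forbidden — Δm_l = -2 (E1 requires Δm_l = 0, ±1)
(f) forbidden — Δm_l = -2 (E1 requires Δm_l = 0, ±1)
(g) forbidden — Δl = -2 (E1 requires Δl = ±1); Δm_l = -2 (E1 requires Δm_l = 0, ±1)
Total allowed: 1 of 7.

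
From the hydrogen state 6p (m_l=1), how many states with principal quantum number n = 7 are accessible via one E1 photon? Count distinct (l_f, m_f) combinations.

4

E1 requires Δl = ±1, so l_f ∈ {0, 2}; with 0 ≤ l_f ≤ n_f−1 = 6, the allowed l_f values are {0, 2}.
For l_f = 0: m_f ∈ {m_i−1, m_i, m_i+1} ∩ [−0, 0] = {0} → 1 state.
For l_f = 2: m_f ∈ {m_i−1, m_i, m_i+1} ∩ [−2, 2] = {0, 1, 2} → 3 states.
Total: 4.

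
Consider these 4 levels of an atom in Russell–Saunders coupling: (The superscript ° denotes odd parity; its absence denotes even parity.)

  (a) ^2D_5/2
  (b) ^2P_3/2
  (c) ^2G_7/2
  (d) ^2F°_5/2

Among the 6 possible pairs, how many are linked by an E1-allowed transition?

(a)–(b): forbidden (parity).
(a)–(c): forbidden (parity, ΔL).
(a)–(d): allowed.
(b)–(c): forbidden (parity, ΔL, ΔJ).
(b)–(d): forbidden (ΔL).
(c)–(d): allowed.
Allowed pairs: 2 of 6.

2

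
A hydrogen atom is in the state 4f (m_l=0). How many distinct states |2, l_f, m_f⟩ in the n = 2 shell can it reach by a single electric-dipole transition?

0

E1 requires l_f ∈ {2, 4}, but neither lies in [0, 1], so no final state is reachable.
Total: 0.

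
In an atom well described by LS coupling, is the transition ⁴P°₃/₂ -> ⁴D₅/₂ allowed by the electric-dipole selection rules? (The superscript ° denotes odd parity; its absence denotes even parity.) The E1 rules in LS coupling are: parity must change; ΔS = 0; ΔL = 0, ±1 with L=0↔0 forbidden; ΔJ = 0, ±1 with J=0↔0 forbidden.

Reading off the term symbols: S 3/2→3/2, L 1→2, J 3/2→5/2, parity odd→even.
Parity must change: odd → even — satisfied.
ΔS = 0: S: 3/2 → 3/2 — satisfied.
ΔL = 0, ±1 (not L=0↔0): L: 1 → 2, ΔL = +1 — satisfied.
ΔJ = 0, ±1 (not J=0↔0): J: 3/2 → 5/2, ΔJ = +1 — satisfied.
All four E1 rules are satisfied.

allowed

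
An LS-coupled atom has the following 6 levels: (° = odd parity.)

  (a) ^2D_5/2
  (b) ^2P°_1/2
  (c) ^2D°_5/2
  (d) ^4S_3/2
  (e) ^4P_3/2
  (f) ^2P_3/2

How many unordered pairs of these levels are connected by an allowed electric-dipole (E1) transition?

(a)–(b): forbidden (ΔJ).
(a)–(c): allowed.
(a)–(d): forbidden (parity, ΔS, ΔL).
(a)–(e): forbidden (parity, ΔS).
(a)–(f): forbidden (parity).
(b)–(c): forbidden (parity, ΔJ).
(b)–(d): forbidden (ΔS).
(b)–(e): forbidden (ΔS).
(b)–(f): allowed.
(c)–(d): forbidden (ΔS, ΔL).
(c)–(e): forbidden (ΔS).
(c)–(f): allowed.
(d)–(e): forbidden (parity).
(d)–(f): forbidden (parity, ΔS).
(e)–(f): forbidden (parity, ΔS).
Allowed pairs: 3 of 15.

3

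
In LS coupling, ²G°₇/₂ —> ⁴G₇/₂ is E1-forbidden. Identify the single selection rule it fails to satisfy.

the ΔS = 0 rule

Reading off the term symbols: S 1/2→3/2, L 4→4, J 7/2→7/2, parity odd→even.
Parity must change: odd → even — ok.
ΔS = 0: S: 1/2 → 3/2 — fails.
ΔL = 0, ±1 (not L=0↔0): L: 4 → 4, ΔL = +0 — ok.
ΔJ = 0, ±1 (not J=0↔0): J: 7/2 → 7/2, ΔJ = +0 — ok.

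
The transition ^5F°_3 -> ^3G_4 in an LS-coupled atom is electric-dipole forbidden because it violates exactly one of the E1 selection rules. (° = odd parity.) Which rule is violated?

Initial level: S=2, L=3, J=3, parity odd. Final level: S=1, L=4, J=4, parity even.
ΔS = 0: S: 2 → 1 — fails.
Parity must change: odd → even — passes.
ΔJ = 0, ±1 (not J=0↔0): J: 3 → 4, ΔJ = +1 — passes.
ΔL = 0, ±1 (not L=0↔0): L: 3 → 4, ΔL = +1 — passes.

the ΔS = 0 rule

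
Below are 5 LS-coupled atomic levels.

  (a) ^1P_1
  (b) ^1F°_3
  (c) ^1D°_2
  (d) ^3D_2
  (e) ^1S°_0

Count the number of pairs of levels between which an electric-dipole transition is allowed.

(a)–(b): forbidden (ΔL, ΔJ).
(a)–(c): allowed.
(a)–(d): forbidden (parity, ΔS).
(a)–(e): allowed.
(b)–(c): forbidden (parity).
(b)–(d): forbidden (ΔS).
(b)–(e): forbidden (parity, ΔL, ΔJ).
(c)–(d): forbidden (ΔS).
(c)–(e): forbidden (parity, ΔL, ΔJ).
(d)–(e): forbidden (ΔS, ΔL, ΔJ).
Allowed pairs: 2 of 10.

2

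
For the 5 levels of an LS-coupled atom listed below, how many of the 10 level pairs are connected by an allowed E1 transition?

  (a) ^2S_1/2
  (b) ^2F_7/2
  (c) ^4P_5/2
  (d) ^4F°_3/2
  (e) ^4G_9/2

(a)–(b): forbidden (parity, ΔL, ΔJ).
(a)–(c): forbidden (parity, ΔS, ΔJ).
(a)–(d): forbidden (ΔS, ΔL).
(a)–(e): forbidden (parity, ΔS, ΔL, ΔJ).
(b)–(c): forbidden (parity, ΔS, ΔL).
(b)–(d): forbidden (ΔS, ΔJ).
(b)–(e): forbidden (parity, ΔS).
(c)–(d): forbidden (ΔL).
(c)–(e): forbidden (parity, ΔL, ΔJ).
(d)–(e): forbidden (ΔJ).
Allowed pairs: 0 of 10.

0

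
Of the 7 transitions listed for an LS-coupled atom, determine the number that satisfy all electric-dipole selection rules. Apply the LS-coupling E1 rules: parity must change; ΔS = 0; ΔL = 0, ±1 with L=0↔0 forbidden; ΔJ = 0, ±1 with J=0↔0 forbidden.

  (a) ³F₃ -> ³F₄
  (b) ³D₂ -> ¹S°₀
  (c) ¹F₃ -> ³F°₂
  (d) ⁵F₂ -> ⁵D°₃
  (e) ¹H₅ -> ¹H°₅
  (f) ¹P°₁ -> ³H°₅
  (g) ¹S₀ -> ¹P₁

2

(a) forbidden (parity fails)
(b) forbidden (ΔS, ΔL, ΔJ fail)
(c) forbidden (ΔS fails)
(d) allowed
(e) allowed
(f) forbidden (parity, ΔS, ΔL, ΔJ fail)
(g) forbidden (parity fails)
Total allowed: 2 of 7.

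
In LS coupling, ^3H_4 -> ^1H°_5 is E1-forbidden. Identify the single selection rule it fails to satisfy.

the ΔS = 0 rule

Parity must change: even → odd — ✓.
ΔS = 0: S: 1 → 0 — ✗.
ΔL = 0, ±1 (not L=0↔0): L: 5 → 5, ΔL = +0 — ✓.
ΔJ = 0, ±1 (not J=0↔0): J: 4 → 5, ΔJ = +1 — ✓.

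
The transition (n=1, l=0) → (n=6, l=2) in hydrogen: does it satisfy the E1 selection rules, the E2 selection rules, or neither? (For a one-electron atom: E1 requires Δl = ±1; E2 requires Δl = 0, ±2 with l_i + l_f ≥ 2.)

E2

Δl = 2 − 0 = +2; l_i + l_f = 2.
E1 (Δl = ±1): not satisfied.
E2 (Δl = 0,±2, l_i+l_f ≥ 2): satisfied.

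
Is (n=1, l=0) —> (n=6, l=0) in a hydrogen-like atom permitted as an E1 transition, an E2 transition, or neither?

Δl = 0 − 0 = +0; l_i + l_f = 0.
E1 (Δl = ±1): not satisfied.
E2 (Δl = 0,±2, l_i+l_f ≥ 2): not satisfied.

neither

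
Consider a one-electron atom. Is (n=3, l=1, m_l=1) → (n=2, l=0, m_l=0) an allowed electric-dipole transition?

Initial l = 1, final l = 0, so Δl = -1. E1 requires Δl = ±1: satisfied.
m_l: 1 → 0 (Δm_l = -1). |Δm_l| ≤ 1 satisfied.
All E1 selection rules are satisfied.

allowed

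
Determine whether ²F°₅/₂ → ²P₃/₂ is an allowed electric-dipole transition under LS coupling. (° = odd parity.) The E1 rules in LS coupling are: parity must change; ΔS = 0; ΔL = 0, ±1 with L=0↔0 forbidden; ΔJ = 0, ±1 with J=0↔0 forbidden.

Parity must change: odd → even — ok.
ΔS = 0: S: 1/2 → 1/2 — ok.
ΔL = 0, ±1 (not L=0↔0): L: 3 → 1, ΔL = -2 — fails.
ΔJ = 0, ±1 (not J=0↔0): J: 5/2 → 3/2, ΔJ = -1 — ok.
Rule(s) violated: ΔL.

forbidden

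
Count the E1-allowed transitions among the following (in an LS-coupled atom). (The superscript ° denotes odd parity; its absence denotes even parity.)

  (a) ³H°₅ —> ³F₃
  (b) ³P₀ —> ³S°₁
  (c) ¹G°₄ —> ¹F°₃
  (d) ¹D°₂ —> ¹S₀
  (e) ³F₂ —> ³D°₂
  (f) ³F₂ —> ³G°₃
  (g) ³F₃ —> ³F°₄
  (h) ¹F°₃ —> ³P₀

4

(a) forbidden (ΔL, ΔJ fail)
(b) allowed
(c) forbidden (parity fails)
(d) forbidden (ΔL, ΔJ fail)
(e) allowed
(f) allowed
(g) allowed
(h) forbidden (ΔS, ΔL, ΔJ fail)
Total allowed: 4 of 8.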